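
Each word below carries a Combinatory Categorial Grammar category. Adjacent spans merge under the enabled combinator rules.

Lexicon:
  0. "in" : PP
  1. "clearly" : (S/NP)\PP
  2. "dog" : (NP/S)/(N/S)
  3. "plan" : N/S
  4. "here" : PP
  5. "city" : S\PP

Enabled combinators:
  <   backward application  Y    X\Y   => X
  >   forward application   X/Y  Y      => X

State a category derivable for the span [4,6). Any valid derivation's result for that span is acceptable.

[0,6] S   >
  [0,2] S/NP   <
    [0,1] "in" : PP
    [1,2] "clearly" : (S/NP)\PP
  [2,6] NP   >
    [2,4] NP/S   >
      [2,3] "dog" : (NP/S)/(N/S)
      [3,4] "plan" : N/S
    [4,6] S   <
      [4,5] "here" : PP
      [5,6] "city" : S\PP

S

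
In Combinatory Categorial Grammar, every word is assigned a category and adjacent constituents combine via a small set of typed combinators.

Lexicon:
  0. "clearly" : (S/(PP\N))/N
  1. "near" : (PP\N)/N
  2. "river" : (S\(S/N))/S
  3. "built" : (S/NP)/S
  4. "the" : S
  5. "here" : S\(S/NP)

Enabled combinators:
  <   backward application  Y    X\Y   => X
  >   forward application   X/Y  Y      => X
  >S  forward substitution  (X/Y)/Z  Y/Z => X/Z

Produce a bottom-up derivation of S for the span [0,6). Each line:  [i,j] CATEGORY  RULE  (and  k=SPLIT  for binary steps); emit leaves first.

[0,1] (S/(PP\N))/N  lex  "clearly"
[1,2] (PP\N)/N  lex  "near"
[0,2] S/N  >S  k=1
[2,3] (S\(S/N))/S  lex  "river"
[3,4] (S/NP)/S  lex  "built"
[4,5] S  lex  "the"
[3,5] S/NP  >  k=4
[5,6] S\(S/NP)  lex  "here"
[3,6] S  <  k=5
[2,6] S\(S/N)  >  k=3
[0,6] S  <  k=2

[0,6] S   <
  [0,2] S/N   >S
    [0,1] "clearly" : (S/(PP\N))/N
    [1,2] "near" : (PP\N)/N
  [2,6] S\(S/N)   >
    [2,3] "river" : (S\(S/N))/S
    [3,6] S   <
      [3,5] S/NP   >
        [3,4] "built" : (S/NP)/S
        [4,5] "the" : S
      [5,6] "here" : S\(S/NP)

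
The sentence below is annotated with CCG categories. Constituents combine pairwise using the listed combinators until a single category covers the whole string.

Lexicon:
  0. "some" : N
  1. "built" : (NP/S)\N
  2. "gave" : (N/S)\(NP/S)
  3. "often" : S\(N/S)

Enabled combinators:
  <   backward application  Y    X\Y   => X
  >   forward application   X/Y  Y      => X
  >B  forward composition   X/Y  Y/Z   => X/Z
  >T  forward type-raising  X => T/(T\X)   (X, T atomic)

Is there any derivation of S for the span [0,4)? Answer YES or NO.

YES

[0,4] S   <
  [0,3] N/S   <
    [0,2] NP/S   <
      [0,1] "some" : N
      [1,2] "built" : (NP/S)\N
    [2,3] "gave" : (N/S)\(NP/S)
  [3,4] "often" : S\(N/S)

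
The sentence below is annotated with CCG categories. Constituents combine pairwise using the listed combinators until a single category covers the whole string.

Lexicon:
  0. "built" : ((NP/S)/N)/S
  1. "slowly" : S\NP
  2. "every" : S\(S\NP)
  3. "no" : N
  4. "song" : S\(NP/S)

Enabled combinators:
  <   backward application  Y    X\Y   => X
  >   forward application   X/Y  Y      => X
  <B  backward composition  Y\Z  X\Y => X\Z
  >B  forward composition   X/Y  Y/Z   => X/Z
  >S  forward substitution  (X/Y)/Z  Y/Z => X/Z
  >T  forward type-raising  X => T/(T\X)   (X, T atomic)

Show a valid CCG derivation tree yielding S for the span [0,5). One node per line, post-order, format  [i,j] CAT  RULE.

[0,1] ((NP/S)/N)/S  lex  "built"
[1,2] S\NP  lex  "slowly"
[2,3] S\(S\NP)  lex  "every"
[1,3] S  <  k=2
[0,3] (NP/S)/N  >  k=1
[3,4] N  lex  "no"
[0,4] NP/S  >  k=3
[4,5] S\(NP/S)  lex  "song"
[0,5] S  <  k=4

[0,5] S   <
  [0,4] NP/S   >
    [0,3] (NP/S)/N   >
      [0,1] "built" : ((NP/S)/N)/S
      [1,3] S   <
        [1,2] "slowly" : S\NP
        [2,3] "every" : S\(S\NP)
    [3,4] "no" : N
  [4,5] "song" : S\(NP/S)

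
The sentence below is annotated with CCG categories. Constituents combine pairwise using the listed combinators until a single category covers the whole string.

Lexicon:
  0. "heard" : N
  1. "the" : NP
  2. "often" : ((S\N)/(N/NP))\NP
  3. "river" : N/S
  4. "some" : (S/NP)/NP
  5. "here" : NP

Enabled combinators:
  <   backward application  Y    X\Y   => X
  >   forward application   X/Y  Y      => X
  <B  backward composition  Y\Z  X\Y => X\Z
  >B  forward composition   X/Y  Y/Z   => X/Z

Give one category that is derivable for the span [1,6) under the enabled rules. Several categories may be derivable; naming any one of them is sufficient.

S\N

[0,6] S   <
  [0,1] "heard" : N
  [1,6] S\N   >
    [1,3] (S\N)/(N/NP)   <
      [1,2] "the" : NP
      [2,3] "often" : ((S\N)/(N/NP))\NP
    [3,6] N/NP   >B
      [3,4] "river" : N/S
      [4,6] S/NP   >
        [4,5] "some" : (S/NP)/NP
        [5,6] "here" : NP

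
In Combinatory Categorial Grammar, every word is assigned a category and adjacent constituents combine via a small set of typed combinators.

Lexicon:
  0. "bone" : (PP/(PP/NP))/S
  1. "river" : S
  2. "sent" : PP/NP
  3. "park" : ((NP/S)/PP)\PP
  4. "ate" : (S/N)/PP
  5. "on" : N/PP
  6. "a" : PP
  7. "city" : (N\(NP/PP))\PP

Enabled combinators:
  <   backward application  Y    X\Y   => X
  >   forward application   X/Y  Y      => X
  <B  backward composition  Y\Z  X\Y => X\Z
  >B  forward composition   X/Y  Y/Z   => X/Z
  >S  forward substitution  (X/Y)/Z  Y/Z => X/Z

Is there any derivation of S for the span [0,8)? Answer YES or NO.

(PP/(PP/NP))/S S PP/NP ((NP/S)/PP)\PP (S/N)/PP N/PP PP (N\(NP/PP))\PP
CKY chart[0,8] = {N}; S ∉ chart

NO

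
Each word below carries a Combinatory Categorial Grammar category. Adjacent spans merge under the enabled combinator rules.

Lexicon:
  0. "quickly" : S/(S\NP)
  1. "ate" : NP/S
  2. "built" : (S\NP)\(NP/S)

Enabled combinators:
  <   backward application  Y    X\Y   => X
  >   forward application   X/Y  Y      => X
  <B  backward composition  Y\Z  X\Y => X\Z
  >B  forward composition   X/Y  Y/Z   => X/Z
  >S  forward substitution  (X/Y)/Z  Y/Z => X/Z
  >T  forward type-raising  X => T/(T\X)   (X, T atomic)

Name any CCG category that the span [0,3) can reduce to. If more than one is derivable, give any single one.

S

[0,3] S   >
  [0,1] "quickly" : S/(S\NP)
  [1,3] S\NP   <
    [1,2] "ate" : NP/S
    [2,3] "built" : (S\NP)\(NP/S)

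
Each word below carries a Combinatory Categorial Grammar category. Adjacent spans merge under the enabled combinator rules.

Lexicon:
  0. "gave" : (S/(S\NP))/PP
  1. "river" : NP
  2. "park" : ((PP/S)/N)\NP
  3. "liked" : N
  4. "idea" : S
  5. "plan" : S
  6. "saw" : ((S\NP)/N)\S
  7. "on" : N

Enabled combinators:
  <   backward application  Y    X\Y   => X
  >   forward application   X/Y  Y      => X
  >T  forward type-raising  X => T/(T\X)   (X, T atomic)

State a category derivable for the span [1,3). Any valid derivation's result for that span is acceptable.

(PP/S)/N

[0,8] S   >
  [0,5] S/(S\NP)   >
    [0,1] "gave" : (S/(S\NP))/PP
    [1,5] PP   >
      [1,4] PP/S   >
        [1,3] (PP/S)/N   <
          [1,2] "river" : NP
          [2,3] "park" : ((PP/S)/N)\NP
        [3,4] "liked" : N
      [4,5] "idea" : S
  [5,8] S\NP   >
    [5,7] (S\NP)/N   <
      [5,6] "plan" : S
      [6,7] "saw" : ((S\NP)/N)\S
    [7,8] "on" : N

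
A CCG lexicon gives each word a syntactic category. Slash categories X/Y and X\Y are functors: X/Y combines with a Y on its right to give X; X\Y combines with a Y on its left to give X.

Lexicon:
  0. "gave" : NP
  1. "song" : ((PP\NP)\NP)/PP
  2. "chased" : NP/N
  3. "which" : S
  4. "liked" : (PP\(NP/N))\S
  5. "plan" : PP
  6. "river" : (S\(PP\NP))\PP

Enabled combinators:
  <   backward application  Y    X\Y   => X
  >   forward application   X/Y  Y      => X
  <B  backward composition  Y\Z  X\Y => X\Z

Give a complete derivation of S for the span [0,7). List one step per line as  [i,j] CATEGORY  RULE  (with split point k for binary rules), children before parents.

[0,1] NP  lex  "gave"
[1,2] ((PP\NP)\NP)/PP  lex  "song"
[2,3] NP/N  lex  "chased"
[3,4] S  lex  "which"
[4,5] (PP\(NP/N))\S  lex  "liked"
[3,5] PP\(NP/N)  <  k=4
[2,5] PP  <  k=3
[1,5] (PP\NP)\NP  >  k=2
[5,6] PP  lex  "plan"
[6,7] (S\(PP\NP))\PP  lex  "river"
[5,7] S\(PP\NP)  <  k=6
[1,7] S\NP  <B  k=5
[0,7] S  <  k=1

[0,7] S   <
  [0,1] "gave" : NP
  [1,7] S\NP   <B
    [1,5] (PP\NP)\NP   >
      [1,2] "song" : ((PP\NP)\NP)/PP
      [2,5] PP   <
        [2,3] "chased" : NP/N
        [3,5] PP\(NP/N)   <
          [3,4] "which" : S
          [4,5] "liked" : (PP\(NP/N))\S
    [5,7] S\(PP\NP)   <
      [5,6] "plan" : PP
      [6,7] "river" : (S\(PP\NP))\PP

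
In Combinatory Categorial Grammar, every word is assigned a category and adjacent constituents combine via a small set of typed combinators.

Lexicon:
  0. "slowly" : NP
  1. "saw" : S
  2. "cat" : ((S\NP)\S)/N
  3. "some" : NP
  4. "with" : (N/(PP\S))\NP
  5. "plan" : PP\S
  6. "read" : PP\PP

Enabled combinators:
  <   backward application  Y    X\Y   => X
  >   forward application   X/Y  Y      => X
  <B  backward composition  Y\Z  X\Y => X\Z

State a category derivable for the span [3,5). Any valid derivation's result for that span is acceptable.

[0,7] S   <
  [0,1] "slowly" : NP
  [1,7] S\NP   <
    [1,2] "saw" : S
    [2,7] (S\NP)\S   >
      [2,3] "cat" : ((S\NP)\S)/N
      [3,7] N   >
        [3,5] N/(PP\S)   <
          [3,4] "some" : NP
          [4,5] "with" : (N/(PP\S))\NP
        [5,7] PP\S   <B
          [5,6] "plan" : PP\S
          [6,7] "read" : PP\PP

N/(PP\S)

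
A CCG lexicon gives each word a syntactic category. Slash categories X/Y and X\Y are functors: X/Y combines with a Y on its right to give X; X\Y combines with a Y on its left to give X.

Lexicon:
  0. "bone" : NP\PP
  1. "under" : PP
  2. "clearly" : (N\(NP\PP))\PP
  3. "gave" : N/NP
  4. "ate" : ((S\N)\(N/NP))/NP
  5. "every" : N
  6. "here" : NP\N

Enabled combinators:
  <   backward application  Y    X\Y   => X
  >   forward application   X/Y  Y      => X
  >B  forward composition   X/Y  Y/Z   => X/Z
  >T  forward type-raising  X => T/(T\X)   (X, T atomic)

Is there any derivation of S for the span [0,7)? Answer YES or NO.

[0,7] S   <
  [0,3] N   <
    [0,1] "bone" : NP\PP
    [1,3] N\(NP\PP)   <
      [1,2] "under" : PP
      [2,3] "clearly" : (N\(NP\PP))\PP
  [3,7] S\N   <
    [3,4] "gave" : N/NP
    [4,7] (S\N)\(N/NP)   >
      [4,5] "ate" : ((S\N)\(N/NP))/NP
      [5,7] NP   >
        [5,6] NP/(NP\N)   >T
          [5,6] "every" : N
        [6,7] "here" : NP\N

YES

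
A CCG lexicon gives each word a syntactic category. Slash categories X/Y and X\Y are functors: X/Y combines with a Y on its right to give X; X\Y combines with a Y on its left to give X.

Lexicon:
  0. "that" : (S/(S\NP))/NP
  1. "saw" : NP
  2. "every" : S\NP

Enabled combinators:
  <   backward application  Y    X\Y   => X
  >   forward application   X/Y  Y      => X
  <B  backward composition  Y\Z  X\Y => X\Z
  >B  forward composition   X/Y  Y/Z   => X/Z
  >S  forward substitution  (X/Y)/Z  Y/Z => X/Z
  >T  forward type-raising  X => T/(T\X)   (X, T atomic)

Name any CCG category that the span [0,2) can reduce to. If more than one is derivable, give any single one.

S/(S\NP)

[0,3] S   >
  [0,2] S/(S\NP)   >
    [0,1] "that" : (S/(S\NP))/NP
    [1,2] "saw" : NP
  [2,3] "every" : S\NP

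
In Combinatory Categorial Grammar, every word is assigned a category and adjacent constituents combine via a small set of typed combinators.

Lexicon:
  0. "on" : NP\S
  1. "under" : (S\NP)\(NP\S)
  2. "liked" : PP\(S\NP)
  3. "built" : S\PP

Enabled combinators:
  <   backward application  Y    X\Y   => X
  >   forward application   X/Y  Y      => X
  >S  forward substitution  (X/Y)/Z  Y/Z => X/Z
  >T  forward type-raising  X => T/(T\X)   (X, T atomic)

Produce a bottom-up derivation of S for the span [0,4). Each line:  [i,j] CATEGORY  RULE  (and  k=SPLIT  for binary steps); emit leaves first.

[0,4] S   <
  [0,3] PP   <
    [0,2] S\NP   <
      [0,1] "on" : NP\S
      [1,2] "under" : (S\NP)\(NP\S)
    [2,3] "liked" : PP\(S\NP)
  [3,4] "built" : S\PP

[0,1] NP\S  lex  "on"
[1,2] (S\NP)\(NP\S)  lex  "under"
[0,2] S\NP  <  k=1
[2,3] PP\(S\NP)  lex  "liked"
[0,3] PP  <  k=2
[3,4] S\PP  lex  "built"
[0,4] S  <  k=3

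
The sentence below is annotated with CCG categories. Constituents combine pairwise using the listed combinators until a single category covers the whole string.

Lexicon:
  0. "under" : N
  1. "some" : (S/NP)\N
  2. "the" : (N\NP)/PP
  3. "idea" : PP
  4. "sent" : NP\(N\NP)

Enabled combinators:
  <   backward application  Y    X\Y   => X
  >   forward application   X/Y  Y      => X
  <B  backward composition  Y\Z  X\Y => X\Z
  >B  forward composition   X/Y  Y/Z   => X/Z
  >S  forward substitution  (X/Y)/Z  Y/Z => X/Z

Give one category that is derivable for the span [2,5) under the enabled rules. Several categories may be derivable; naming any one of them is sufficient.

NP

[0,5] S   >
  [0,2] S/NP   <
    [0,1] "under" : N
    [1,2] "some" : (S/NP)\N
  [2,5] NP   <
    [2,4] N\NP   >
      [2,3] "the" : (N\NP)/PP
      [3,4] "idea" : PP
    [4,5] "sent" : NP\(N\NP)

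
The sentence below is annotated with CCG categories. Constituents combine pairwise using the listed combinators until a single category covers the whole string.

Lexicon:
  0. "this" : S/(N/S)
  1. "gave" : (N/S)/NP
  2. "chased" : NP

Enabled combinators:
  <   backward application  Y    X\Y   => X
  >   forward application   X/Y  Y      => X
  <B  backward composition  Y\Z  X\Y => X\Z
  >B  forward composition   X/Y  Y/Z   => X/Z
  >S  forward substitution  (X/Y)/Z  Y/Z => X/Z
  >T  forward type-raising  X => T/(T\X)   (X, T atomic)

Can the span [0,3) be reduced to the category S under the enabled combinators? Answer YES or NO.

YES

[0,3] S   >
  [0,1] "this" : S/(N/S)
  [1,3] N/S   >
    [1,2] "gave" : (N/S)/NP
    [2,3] "chased" : NP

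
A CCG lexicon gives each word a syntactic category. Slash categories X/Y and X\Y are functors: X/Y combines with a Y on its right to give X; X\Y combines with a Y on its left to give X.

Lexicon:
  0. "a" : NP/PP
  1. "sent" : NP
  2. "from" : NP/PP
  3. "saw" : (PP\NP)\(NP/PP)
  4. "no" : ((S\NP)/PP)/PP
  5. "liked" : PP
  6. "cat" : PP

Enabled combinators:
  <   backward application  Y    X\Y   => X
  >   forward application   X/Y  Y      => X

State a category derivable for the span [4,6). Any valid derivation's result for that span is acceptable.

(S\NP)/PP

[0,7] S   <
  [0,4] NP   >
    [0,1] "a" : NP/PP
    [1,4] PP   <
      [1,2] "sent" : NP
      [2,4] PP\NP   <
        [2,3] "from" : NP/PP
        [3,4] "saw" : (PP\NP)\(NP/PP)
  [4,7] S\NP   >
    [4,6] (S\NP)/PP   >
      [4,5] "no" : ((S\NP)/PP)/PP
      [5,6] "liked" : PP
    [6,7] "cat" : PP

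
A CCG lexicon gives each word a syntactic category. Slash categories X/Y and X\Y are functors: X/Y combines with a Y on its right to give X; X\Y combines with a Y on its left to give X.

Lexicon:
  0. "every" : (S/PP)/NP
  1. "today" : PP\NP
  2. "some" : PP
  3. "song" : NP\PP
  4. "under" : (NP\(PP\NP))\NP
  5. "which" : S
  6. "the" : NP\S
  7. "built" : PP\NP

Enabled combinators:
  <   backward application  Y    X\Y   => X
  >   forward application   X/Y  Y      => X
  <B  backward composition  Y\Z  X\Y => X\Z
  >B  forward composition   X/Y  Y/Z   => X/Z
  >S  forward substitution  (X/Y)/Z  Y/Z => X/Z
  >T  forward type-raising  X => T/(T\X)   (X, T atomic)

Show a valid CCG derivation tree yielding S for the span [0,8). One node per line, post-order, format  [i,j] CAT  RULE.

[0,8] S   >
  [0,5] S/PP   >
    [0,1] "every" : (S/PP)/NP
    [1,5] NP   <
      [1,2] "today" : PP\NP
      [2,5] NP\(PP\NP)   <
        [2,4] NP   >
          [2,3] NP/(NP\PP)   >T
            [2,3] "some" : PP
          [3,4] "song" : NP\PP
        [4,5] "under" : (NP\(PP\NP))\NP
  [5,8] PP   <
    [5,7] NP   <
      [5,6] "which" : S
      [6,7] "the" : NP\S
    [7,8] "built" : PP\NP

[0,1] (S/PP)/NP  lex  "every"
[1,2] PP\NP  lex  "today"
[2,3] PP  lex  "some"
[2,3] NP/(NP\PP)  >T
[3,4] NP\PP  lex  "song"
[2,4] NP  >  k=3
[4,5] (NP\(PP\NP))\NP  lex  "under"
[2,5] NP\(PP\NP)  <  k=4
[1,5] NP  <  k=2
[0,5] S/PP  >  k=1
[5,6] S  lex  "which"
[6,7] NP\S  lex  "the"
[5,7] NP  <  k=6
[7,8] PP\NP  lex  "built"
[5,8] PP  <  k=7
[0,8] S  >  k=5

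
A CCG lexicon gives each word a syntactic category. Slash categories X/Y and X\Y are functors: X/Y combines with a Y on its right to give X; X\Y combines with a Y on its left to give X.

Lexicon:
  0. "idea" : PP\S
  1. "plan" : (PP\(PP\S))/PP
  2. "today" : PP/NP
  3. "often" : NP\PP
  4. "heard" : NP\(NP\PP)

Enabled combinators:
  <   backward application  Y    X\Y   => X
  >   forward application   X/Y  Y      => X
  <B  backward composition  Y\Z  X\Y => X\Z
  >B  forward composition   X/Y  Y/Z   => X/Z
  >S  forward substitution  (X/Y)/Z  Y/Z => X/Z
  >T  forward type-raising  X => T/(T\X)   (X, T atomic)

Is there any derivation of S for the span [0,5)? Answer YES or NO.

PP\S (PP\(PP\S))/PP PP/NP NP\PP NP\(NP\PP)
CKY chart[0,5] = {N/(N\PP), NP/(NP\PP), PP, PP/(PP\PP), S/(S\PP)}; S ∉ chart

NO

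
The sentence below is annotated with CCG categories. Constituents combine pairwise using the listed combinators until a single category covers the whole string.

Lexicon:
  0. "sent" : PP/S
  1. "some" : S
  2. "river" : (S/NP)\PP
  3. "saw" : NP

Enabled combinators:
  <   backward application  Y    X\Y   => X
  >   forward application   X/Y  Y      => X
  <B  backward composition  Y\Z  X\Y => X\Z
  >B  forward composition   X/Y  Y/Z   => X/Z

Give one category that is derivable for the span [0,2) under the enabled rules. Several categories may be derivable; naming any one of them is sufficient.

[0,4] S   >
  [0,3] S/NP   <
    [0,2] PP   >
      [0,1] "sent" : PP/S
      [1,2] "some" : S
    [2,3] "river" : (S/NP)\PP
  [3,4] "saw" : NP

PP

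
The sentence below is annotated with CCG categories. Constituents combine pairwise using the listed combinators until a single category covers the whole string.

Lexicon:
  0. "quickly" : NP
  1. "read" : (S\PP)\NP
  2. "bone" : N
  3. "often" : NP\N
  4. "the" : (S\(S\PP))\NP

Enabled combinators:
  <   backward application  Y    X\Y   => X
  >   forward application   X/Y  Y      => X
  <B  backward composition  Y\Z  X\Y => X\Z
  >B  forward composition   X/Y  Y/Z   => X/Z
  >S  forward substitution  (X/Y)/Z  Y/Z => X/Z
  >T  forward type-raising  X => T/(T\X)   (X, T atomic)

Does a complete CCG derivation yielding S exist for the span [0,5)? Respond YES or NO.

[0,5] S   <
  [0,2] S\PP   <
    [0,1] "quickly" : NP
    [1,2] "read" : (S\PP)\NP
  [2,5] S\(S\PP)   <
    [2,4] NP   <
      [2,3] "bone" : N
      [3,4] "often" : NP\N
    [4,5] "the" : (S\(S\PP))\NP

YES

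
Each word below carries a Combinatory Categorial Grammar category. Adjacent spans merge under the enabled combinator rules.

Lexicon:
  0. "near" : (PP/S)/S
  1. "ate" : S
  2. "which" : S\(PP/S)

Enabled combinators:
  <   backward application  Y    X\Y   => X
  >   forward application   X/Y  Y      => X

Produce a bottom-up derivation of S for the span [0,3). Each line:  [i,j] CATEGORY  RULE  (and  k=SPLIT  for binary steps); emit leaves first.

[0,3] S   <
  [0,2] PP/S   >
    [0,1] "near" : (PP/S)/S
    [1,2] "ate" : S
  [2,3] "which" : S\(PP/S)

[0,1] (PP/S)/S  lex  "near"
[1,2] S  lex  "ate"
[0,2] PP/S  >  k=1
[2,3] S\(PP/S)  lex  "which"
[0,3] S  <  k=2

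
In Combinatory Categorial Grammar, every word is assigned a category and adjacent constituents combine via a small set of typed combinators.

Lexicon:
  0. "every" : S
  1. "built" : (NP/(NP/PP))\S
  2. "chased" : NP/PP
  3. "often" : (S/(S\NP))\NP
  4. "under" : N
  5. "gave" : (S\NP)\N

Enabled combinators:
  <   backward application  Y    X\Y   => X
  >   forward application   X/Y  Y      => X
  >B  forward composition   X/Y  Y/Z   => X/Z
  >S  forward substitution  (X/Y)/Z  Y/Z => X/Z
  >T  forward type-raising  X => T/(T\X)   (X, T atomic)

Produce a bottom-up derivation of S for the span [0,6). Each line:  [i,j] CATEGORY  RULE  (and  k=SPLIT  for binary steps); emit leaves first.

[0,1] S  lex  "every"
[1,2] (NP/(NP/PP))\S  lex  "built"
[0,2] NP/(NP/PP)  <  k=1
[2,3] NP/PP  lex  "chased"
[0,3] NP  >  k=2
[3,4] (S/(S\NP))\NP  lex  "often"
[0,4] S/(S\NP)  <  k=3
[4,5] N  lex  "under"
[5,6] (S\NP)\N  lex  "gave"
[4,6] S\NP  <  k=5
[0,6] S  >  k=4

[0,6] S   >
  [0,4] S/(S\NP)   <
    [0,3] NP   >
      [0,2] NP/(NP/PP)   <
        [0,1] "every" : S
        [1,2] "built" : (NP/(NP/PP))\S
      [2,3] "chased" : NP/PP
    [3,4] "often" : (S/(S\NP))\NP
  [4,6] S\NP   <
    [4,5] "under" : N
    [5,6] "gave" : (S\NP)\N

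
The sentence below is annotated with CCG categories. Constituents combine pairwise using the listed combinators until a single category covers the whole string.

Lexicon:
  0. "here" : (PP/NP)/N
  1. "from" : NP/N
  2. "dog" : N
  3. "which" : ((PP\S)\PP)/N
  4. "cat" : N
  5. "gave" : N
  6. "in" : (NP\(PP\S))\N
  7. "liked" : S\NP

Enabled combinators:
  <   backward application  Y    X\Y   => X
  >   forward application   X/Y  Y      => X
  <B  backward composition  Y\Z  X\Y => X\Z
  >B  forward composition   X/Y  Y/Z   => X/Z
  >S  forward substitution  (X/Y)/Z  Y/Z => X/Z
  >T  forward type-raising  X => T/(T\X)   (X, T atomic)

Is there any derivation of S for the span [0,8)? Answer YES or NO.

[0,8] S   <
  [0,3] PP   >
    [0,2] PP/N   >S
      [0,1] "here" : (PP/NP)/N
      [1,2] "from" : NP/N
    [2,3] "dog" : N
  [3,8] S\PP   <B
    [3,7] NP\PP   <B
      [3,5] (PP\S)\PP   >
        [3,4] "which" : ((PP\S)\PP)/N
        [4,5] "cat" : N
      [5,7] NP\(PP\S)   <
        [5,6] "gave" : N
        [6,7] "in" : (NP\(PP\S))\N
    [7,8] "liked" : S\NP

YES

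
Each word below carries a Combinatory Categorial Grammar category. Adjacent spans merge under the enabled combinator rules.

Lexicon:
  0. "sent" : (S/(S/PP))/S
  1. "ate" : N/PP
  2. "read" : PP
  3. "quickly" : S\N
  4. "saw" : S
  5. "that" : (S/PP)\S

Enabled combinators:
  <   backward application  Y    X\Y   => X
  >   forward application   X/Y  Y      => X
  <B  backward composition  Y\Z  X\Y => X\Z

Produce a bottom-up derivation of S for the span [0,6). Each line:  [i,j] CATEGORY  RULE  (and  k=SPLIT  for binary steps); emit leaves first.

[0,1] (S/(S/PP))/S  lex  "sent"
[1,2] N/PP  lex  "ate"
[2,3] PP  lex  "read"
[1,3] N  >  k=2
[3,4] S\N  lex  "quickly"
[1,4] S  <  k=3
[0,4] S/(S/PP)  >  k=1
[4,5] S  lex  "saw"
[5,6] (S/PP)\S  lex  "that"
[4,6] S/PP  <  k=5
[0,6] S  >  k=4

[0,6] S   >
  [0,4] S/(S/PP)   >
    [0,1] "sent" : (S/(S/PP))/S
    [1,4] S   <
      [1,3] N   >
        [1,2] "ate" : N/PP
        [2,3] "read" : PP
      [3,4] "quickly" : S\N
  [4,6] S/PP   <
    [4,5] "saw" : S
    [5,6] "that" : (S/PP)\S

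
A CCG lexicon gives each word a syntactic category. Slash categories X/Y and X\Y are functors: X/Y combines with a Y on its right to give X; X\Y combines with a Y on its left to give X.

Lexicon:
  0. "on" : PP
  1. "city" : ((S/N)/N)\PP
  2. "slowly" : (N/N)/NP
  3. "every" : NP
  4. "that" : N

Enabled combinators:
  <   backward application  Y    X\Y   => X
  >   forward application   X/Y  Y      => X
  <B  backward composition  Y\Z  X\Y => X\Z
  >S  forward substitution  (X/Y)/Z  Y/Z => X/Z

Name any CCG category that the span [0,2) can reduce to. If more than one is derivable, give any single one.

(S/N)/N

[0,5] S   >
  [0,4] S/N   >S
    [0,2] (S/N)/N   <
      [0,1] "on" : PP
      [1,2] "city" : ((S/N)/N)\PP
    [2,4] N/N   >
      [2,3] "slowly" : (N/N)/NP
      [3,4] "every" : NP
  [4,5] "that" : N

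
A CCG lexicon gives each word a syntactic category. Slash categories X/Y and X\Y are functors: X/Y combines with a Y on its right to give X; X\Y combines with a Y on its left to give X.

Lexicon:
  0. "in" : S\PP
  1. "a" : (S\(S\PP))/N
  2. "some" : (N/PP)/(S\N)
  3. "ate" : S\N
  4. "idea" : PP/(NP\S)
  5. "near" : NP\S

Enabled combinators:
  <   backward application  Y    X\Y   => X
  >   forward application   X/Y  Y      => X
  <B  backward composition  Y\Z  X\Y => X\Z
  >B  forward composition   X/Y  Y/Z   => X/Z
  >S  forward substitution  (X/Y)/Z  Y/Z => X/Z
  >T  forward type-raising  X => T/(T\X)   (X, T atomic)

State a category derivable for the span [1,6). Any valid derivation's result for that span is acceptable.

S\(S\PP)

[0,6] S   <
  [0,1] "in" : S\PP
  [1,6] S\(S\PP)   >
    [1,2] "a" : (S\(S\PP))/N
    [2,6] N   >
      [2,4] N/PP   >
        [2,3] "some" : (N/PP)/(S\N)
        [3,4] "ate" : S\N
      [4,6] PP   >
        [4,5] "idea" : PP/(NP\S)
        [5,6] "near" : NP\S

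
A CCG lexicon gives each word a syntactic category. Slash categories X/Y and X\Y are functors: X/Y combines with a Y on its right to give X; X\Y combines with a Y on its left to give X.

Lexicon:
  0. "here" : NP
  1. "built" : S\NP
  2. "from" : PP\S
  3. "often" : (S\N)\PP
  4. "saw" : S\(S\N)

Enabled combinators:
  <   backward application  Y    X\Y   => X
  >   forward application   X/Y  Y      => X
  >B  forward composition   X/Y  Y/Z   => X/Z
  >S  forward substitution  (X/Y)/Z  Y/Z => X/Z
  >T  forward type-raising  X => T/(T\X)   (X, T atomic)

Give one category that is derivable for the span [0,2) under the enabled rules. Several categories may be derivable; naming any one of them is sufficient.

S

[0,5] S   <
  [0,4] S\N   <
    [0,3] PP   <
      [0,2] S   >
        [0,1] S/(S\NP)   >T
          [0,1] "here" : NP
        [1,2] "built" : S\NP
      [2,3] "from" : PP\S
    [3,4] "often" : (S\N)\PP
  [4,5] "saw" : S\(S\N)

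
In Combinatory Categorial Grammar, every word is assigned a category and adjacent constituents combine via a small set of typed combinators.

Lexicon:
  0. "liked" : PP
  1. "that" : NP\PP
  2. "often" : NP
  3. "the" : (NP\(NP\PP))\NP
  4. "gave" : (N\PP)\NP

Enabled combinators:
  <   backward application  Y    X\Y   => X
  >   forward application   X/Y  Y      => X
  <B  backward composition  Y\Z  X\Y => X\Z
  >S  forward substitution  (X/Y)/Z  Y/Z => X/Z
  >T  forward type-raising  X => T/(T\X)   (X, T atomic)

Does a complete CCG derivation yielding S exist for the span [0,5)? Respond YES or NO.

PP NP\PP NP (NP\(NP\PP))\NP (N\PP)\NP
CKY chart[0,5] = {N, N/(N\N), NP/(NP\N), PP/(PP\N), S/(S\N)}; S ∉ chart

NO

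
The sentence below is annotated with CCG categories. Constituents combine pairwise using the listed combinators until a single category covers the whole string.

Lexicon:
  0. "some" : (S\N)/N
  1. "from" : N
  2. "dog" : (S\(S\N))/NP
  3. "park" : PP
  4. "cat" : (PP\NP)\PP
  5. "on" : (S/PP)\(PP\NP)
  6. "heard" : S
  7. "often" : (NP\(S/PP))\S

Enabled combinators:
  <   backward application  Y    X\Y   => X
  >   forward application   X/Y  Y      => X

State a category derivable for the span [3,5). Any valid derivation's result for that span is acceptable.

PP\NP

[0,8] S   <
  [0,2] S\N   >
    [0,1] "some" : (S\N)/N
    [1,2] "from" : N
  [2,8] S\(S\N)   >
    [2,3] "dog" : (S\(S\N))/NP
    [3,8] NP   <
      [3,6] S/PP   <
        [3,5] PP\NP   <
          [3,4] "park" : PP
          [4,5] "cat" : (PP\NP)\PP
        [5,6] "on" : (S/PP)\(PP\NP)
      [6,8] NP\(S/PP)   <
        [6,7] "heard" : S
        [7,8] "often" : (NP\(S/PP))\S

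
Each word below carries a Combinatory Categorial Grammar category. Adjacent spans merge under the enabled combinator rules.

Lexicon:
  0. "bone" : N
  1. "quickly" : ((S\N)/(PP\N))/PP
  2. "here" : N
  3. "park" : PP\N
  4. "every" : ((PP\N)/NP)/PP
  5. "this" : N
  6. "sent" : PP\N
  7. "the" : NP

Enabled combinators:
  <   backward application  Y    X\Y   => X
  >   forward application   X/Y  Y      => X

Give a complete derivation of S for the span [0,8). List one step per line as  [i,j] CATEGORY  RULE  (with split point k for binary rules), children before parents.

[0,1] N  lex  "bone"
[1,2] ((S\N)/(PP\N))/PP  lex  "quickly"
[2,3] N  lex  "here"
[3,4] PP\N  lex  "park"
[2,4] PP  <  k=3
[1,4] (S\N)/(PP\N)  >  k=2
[4,5] ((PP\N)/NP)/PP  lex  "every"
[5,6] N  lex  "this"
[6,7] PP\N  lex  "sent"
[5,7] PP  <  k=6
[4,7] (PP\N)/NP  >  k=5
[7,8] NP  lex  "the"
[4,8] PP\N  >  k=7
[1,8] S\N  >  k=4
[0,8] S  <  k=1

[0,8] S   <
  [0,1] "bone" : N
  [1,8] S\N   >
    [1,4] (S\N)/(PP\N)   >
      [1,2] "quickly" : ((S\N)/(PP\N))/PP
      [2,4] PP   <
        [2,3] "here" : N
        [3,4] "park" : PP\N
    [4,8] PP\N   >
      [4,7] (PP\N)/NP   >
        [4,5] "every" : ((PP\N)/NP)/PP
        [5,7] PP   <
          [5,6] "this" : N
          [6,7] "sent" : PP\N
      [7,8] "the" : NP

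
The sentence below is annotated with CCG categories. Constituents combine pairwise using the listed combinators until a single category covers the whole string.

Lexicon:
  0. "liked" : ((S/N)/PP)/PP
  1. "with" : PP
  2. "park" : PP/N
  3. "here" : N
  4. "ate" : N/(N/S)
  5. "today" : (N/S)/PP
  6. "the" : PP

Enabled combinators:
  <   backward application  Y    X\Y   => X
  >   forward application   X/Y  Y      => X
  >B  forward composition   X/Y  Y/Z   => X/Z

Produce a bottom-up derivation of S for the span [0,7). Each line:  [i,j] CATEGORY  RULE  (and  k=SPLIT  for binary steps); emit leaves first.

[0,7] S   >
  [0,4] S/N   >
    [0,2] (S/N)/PP   >
      [0,1] "liked" : ((S/N)/PP)/PP
      [1,2] "with" : PP
    [2,4] PP   >
      [2,3] "park" : PP/N
      [3,4] "here" : N
  [4,7] N   >
    [4,6] N/PP   >B
      [4,5] "ate" : N/(N/S)
      [5,6] "today" : (N/S)/PP
    [6,7] "the" : PP

[0,1] ((S/N)/PP)/PP  lex  "liked"
[1,2] PP  lex  "with"
[0,2] (S/N)/PP  >  k=1
[2,3] PP/N  lex  "park"
[3,4] N  lex  "here"
[2,4] PP  >  k=3
[0,4] S/N  >  k=2
[4,5] N/(N/S)  lex  "ate"
[5,6] (N/S)/PP  lex  "today"
[4,6] N/PP  >B  k=5
[6,7] PP  lex  "the"
[4,7] N  >  k=6
[0,7] S  >  k=4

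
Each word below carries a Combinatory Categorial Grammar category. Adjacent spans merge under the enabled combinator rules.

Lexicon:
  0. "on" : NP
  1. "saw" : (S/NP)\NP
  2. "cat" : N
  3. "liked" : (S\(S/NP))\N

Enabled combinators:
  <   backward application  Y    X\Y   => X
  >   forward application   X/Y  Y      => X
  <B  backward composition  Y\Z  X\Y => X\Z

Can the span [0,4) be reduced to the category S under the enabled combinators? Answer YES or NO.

[0,4] S   <
  [0,2] S/NP   <
    [0,1] "on" : NP
    [1,2] "saw" : (S/NP)\NP
  [2,4] S\(S/NP)   <
    [2,3] "cat" : N
    [3,4] "liked" : (S\(S/NP))\N

YES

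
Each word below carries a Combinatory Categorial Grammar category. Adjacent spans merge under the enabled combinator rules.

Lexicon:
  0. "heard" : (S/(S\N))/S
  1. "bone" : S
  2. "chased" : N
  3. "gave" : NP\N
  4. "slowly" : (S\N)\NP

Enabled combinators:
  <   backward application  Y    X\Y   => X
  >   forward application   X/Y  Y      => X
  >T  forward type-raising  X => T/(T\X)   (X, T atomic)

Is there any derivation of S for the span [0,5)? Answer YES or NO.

YES

[0,5] S   >
  [0,2] S/(S\N)   >
    [0,1] "heard" : (S/(S\N))/S
    [1,2] "bone" : S
  [2,5] S\N   <
    [2,4] NP   <
      [2,3] "chased" : N
      [3,4] "gave" : NP\N
    [4,5] "slowly" : (S\N)\NP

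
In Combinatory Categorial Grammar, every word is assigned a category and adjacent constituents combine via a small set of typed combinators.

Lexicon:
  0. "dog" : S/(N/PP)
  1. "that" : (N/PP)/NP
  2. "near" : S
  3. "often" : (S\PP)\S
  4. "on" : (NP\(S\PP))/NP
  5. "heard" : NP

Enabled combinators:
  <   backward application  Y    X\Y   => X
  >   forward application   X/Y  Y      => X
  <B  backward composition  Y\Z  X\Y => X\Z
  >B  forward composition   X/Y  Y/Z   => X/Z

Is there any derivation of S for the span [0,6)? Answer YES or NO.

[0,6] S   >
  [0,2] S/NP   >B
    [0,1] "dog" : S/(N/PP)
    [1,2] "that" : (N/PP)/NP
  [2,6] NP   <
    [2,3] "near" : S
    [3,6] NP\S   <B
      [3,4] "often" : (S\PP)\S
      [4,6] NP\(S\PP)   >
        [4,5] "on" : (NP\(S\PP))/NP
        [5,6] "heard" : NP

YES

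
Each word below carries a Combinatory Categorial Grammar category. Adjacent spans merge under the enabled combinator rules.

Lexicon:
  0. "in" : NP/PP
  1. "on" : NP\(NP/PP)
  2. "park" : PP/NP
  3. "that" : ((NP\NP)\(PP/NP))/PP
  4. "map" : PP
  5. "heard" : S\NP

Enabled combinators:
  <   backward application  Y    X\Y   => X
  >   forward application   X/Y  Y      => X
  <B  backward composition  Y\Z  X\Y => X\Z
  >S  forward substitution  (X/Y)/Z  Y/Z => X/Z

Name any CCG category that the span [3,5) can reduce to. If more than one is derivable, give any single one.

[0,6] S   <
  [0,2] NP   <
    [0,1] "in" : NP/PP
    [1,2] "on" : NP\(NP/PP)
  [2,6] S\NP   <B
    [2,5] NP\NP   <
      [2,3] "park" : PP/NP
      [3,5] (NP\NP)\(PP/NP)   >
        [3,4] "that" : ((NP\NP)\(PP/NP))/PP
        [4,5] "map" : PP
    [5,6] "heard" : S\NP

(NP\NP)\(PP/NP)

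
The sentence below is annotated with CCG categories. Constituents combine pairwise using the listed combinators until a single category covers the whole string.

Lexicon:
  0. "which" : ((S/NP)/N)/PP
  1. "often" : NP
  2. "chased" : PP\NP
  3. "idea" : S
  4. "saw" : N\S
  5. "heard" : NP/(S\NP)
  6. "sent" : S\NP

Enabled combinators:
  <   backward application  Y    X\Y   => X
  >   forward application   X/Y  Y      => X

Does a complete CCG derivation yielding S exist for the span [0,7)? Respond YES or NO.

YES

[0,7] S   >
  [0,5] S/NP   >
    [0,3] (S/NP)/N   >
      [0,1] "which" : ((S/NP)/N)/PP
      [1,3] PP   <
        [1,2] "often" : NP
        [2,3] "chased" : PP\NP
    [3,5] N   <
      [3,4] "idea" : S
      [4,5] "saw" : N\S
  [5,7] NP   >
    [5,6] "heard" : NP/(S\NP)
    [6,7] "sent" : S\NP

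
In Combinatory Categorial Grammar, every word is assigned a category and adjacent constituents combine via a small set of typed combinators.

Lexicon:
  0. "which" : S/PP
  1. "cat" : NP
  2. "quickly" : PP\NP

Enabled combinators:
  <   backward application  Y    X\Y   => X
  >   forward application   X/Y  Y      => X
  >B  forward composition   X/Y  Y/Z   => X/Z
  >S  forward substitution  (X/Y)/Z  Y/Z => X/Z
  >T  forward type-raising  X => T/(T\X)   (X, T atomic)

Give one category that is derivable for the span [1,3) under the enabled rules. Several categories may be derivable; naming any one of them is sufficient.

[0,3] S   >
  [0,1] "which" : S/PP
  [1,3] PP   >
    [1,2] PP/(PP\NP)   >T
      [1,2] "cat" : NP
    [2,3] "quickly" : PP\NP

PP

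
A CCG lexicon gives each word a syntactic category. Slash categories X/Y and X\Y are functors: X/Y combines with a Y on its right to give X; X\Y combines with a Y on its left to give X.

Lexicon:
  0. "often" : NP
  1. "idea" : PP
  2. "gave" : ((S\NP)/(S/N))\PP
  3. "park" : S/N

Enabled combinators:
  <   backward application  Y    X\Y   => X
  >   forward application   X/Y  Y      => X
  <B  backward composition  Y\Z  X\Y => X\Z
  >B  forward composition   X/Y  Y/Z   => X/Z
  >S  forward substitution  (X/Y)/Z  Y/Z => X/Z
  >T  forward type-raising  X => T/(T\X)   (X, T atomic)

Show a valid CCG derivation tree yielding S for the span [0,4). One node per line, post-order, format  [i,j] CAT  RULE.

[0,4] S   >
  [0,1] S/(S\NP)   >T
    [0,1] "often" : NP
  [1,4] S\NP   >
    [1,3] (S\NP)/(S/N)   <
      [1,2] "idea" : PP
      [2,3] "gave" : ((S\NP)/(S/N))\PP
    [3,4] "park" : S/N

[0,1] NP  lex  "often"
[0,1] S/(S\NP)  >T
[1,2] PP  lex  "idea"
[2,3] ((S\NP)/(S/N))\PP  lex  "gave"
[1,3] (S\NP)/(S/N)  <  k=2
[3,4] S/N  lex  "park"
[1,4] S\NP  >  k=3
[0,4] S  >  k=1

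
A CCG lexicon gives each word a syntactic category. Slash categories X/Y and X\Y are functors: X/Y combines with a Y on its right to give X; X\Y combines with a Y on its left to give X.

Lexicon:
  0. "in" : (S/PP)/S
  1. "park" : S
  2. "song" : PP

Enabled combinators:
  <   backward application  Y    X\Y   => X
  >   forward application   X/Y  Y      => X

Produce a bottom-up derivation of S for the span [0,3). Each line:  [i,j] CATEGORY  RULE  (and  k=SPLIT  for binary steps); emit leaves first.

[0,1] (S/PP)/S  lex  "in"
[1,2] S  lex  "park"
[0,2] S/PP  >  k=1
[2,3] PP  lex  "song"
[0,3] S  >  k=2

[0,3] S   >
  [0,2] S/PP   >
    [0,1] "in" : (S/PP)/S
    [1,2] "park" : S
  [2,3] "song" : PP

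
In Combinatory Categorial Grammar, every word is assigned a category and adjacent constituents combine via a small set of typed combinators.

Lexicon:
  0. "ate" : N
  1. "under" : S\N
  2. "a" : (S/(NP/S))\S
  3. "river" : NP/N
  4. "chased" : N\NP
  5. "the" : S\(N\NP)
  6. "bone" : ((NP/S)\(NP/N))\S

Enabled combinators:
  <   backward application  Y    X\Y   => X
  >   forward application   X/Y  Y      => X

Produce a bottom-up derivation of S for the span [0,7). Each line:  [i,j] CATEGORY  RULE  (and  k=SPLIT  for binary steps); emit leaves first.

[0,7] S   >
  [0,3] S/(NP/S)   <
    [0,2] S   <
      [0,1] "ate" : N
      [1,2] "under" : S\N
    [2,3] "a" : (S/(NP/S))\S
  [3,7] NP/S   <
    [3,4] "river" : NP/N
    [4,7] (NP/S)\(NP/N)   <
      [4,6] S   <
        [4,5] "chased" : N\NP
        [5,6] "the" : S\(N\NP)
      [6,7] "bone" : ((NP/S)\(NP/N))\S

[0,1] N  lex  "ate"
[1,2] S\N  lex  "under"
[0,2] S  <  k=1
[2,3] (S/(NP/S))\S  lex  "a"
[0,3] S/(NP/S)  <  k=2
[3,4] NP/N  lex  "river"
[4,5] N\NP  lex  "chased"
[5,6] S\(N\NP)  lex  "the"
[4,6] S  <  k=5
[6,7] ((NP/S)\(NP/N))\S  lex  "bone"
[4,7] (NP/S)\(NP/N)  <  k=6
[3,7] NP/S  <  k=4
[0,7] S  >  k=3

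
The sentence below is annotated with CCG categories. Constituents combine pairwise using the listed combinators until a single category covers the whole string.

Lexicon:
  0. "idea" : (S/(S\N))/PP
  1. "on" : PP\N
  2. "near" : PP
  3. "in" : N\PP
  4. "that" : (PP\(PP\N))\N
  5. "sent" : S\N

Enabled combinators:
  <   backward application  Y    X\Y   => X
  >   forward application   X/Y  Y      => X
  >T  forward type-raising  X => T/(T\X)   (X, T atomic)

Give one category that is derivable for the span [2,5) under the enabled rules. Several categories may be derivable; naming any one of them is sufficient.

[0,6] S   >
  [0,5] S/(S\N)   >
    [0,1] "idea" : (S/(S\N))/PP
    [1,5] PP   <
      [1,2] "on" : PP\N
      [2,5] PP\(PP\N)   <
        [2,4] N   <
          [2,3] "near" : PP
          [3,4] "in" : N\PP
        [4,5] "that" : (PP\(PP\N))\N
  [5,6] "sent" : S\N

PP\(PP\N)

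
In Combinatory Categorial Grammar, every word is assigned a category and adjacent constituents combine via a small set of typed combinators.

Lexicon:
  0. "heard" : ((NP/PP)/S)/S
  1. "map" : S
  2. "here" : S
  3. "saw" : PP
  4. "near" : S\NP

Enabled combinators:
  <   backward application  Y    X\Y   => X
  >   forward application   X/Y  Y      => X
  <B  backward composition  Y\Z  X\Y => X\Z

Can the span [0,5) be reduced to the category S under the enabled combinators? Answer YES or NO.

[0,5] S   <
  [0,4] NP   >
    [0,3] NP/PP   >
      [0,2] (NP/PP)/S   >
        [0,1] "heard" : ((NP/PP)/S)/S
        [1,2] "map" : S
      [2,3] "here" : S
    [3,4] "saw" : PP
  [4,5] "near" : S\NP

YES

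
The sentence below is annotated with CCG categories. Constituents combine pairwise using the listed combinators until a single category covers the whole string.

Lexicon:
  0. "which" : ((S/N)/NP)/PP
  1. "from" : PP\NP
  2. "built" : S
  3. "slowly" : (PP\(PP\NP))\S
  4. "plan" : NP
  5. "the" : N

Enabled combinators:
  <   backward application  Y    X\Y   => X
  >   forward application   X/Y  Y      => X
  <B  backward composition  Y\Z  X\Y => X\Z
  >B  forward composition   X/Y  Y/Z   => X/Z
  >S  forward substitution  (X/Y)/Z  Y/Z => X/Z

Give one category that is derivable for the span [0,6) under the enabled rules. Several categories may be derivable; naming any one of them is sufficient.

S

[0,6] S   >
  [0,5] S/N   >
    [0,4] (S/N)/NP   >
      [0,1] "which" : ((S/N)/NP)/PP
      [1,4] PP   <
        [1,2] "from" : PP\NP
        [2,4] PP\(PP\NP)   <
          [2,3] "built" : S
          [3,4] "slowly" : (PP\(PP\NP))\S
    [4,5] "plan" : NP
  [5,6] "the" : N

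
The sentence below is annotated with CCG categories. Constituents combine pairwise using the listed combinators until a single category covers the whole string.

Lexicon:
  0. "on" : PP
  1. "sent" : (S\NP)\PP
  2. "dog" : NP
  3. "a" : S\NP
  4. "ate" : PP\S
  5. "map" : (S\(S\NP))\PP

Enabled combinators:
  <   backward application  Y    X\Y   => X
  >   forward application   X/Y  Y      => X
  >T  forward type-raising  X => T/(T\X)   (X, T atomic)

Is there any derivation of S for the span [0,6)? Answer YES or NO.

YES

[0,6] S   <
  [0,2] S\NP   <
    [0,1] "on" : PP
    [1,2] "sent" : (S\NP)\PP
  [2,6] S\(S\NP)   <
    [2,5] PP   <
      [2,4] S   <
        [2,3] "dog" : NP
        [3,4] "a" : S\NP
      [4,5] "ate" : PP\S
    [5,6] "map" : (S\(S\NP))\PP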